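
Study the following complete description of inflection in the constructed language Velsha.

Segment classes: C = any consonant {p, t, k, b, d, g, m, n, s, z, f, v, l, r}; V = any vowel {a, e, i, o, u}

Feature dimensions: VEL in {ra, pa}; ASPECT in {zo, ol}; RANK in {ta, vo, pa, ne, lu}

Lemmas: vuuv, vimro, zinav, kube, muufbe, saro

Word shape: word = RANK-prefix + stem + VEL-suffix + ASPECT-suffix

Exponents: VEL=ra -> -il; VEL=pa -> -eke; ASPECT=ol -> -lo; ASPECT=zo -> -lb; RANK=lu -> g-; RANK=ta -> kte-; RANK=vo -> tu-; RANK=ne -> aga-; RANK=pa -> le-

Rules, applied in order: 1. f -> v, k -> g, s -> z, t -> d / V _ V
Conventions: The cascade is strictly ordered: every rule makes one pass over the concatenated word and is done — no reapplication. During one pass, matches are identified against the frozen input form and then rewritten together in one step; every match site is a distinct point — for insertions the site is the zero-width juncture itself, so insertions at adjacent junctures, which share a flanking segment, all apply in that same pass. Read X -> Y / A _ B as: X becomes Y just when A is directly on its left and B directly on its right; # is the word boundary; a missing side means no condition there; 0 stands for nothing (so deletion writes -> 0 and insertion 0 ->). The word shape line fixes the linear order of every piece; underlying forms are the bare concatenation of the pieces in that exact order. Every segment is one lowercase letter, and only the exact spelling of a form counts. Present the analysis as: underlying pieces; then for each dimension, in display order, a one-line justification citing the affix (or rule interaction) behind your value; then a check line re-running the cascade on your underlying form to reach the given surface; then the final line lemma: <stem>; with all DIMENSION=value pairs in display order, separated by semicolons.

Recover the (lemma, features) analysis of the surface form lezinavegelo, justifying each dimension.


underlying: le-zinav-eke-lo
VEL=pa - signalled by the affix -eke
ASPECT=ol - signalled by the affix -lo
RANK=pa - signalled by the affix le-
check: lezinavekelo -> lezinavegelo
lemma: zinav; VEL=pa; ASPECT=ol; RANK=pa


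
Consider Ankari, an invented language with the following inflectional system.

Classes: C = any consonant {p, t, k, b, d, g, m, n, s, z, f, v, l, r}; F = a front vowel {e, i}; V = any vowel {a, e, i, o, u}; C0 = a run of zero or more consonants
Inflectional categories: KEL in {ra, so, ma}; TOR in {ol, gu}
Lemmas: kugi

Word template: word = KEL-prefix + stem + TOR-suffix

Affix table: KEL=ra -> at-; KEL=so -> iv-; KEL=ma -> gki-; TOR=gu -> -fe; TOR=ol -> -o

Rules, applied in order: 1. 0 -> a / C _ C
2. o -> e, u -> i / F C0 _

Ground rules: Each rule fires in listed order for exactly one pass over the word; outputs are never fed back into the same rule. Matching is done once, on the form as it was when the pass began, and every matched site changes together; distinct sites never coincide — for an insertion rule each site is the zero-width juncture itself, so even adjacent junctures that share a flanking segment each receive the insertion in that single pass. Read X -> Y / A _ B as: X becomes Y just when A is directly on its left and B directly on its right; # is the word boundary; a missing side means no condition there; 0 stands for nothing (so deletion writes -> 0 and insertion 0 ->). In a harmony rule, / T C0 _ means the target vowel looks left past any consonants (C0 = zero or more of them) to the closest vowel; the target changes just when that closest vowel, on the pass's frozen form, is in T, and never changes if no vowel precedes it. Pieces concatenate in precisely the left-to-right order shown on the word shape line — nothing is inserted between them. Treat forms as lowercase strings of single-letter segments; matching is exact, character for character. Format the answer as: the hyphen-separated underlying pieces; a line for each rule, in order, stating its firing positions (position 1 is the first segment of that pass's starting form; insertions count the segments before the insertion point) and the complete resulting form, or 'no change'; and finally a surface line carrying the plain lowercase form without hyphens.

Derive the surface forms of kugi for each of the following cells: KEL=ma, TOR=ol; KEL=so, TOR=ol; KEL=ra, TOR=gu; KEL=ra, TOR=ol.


cell KEL=ma, TOR=ol:
underlying: gki-kugi-o
1. 0 -> a / C _ C: inserts after position(s) 1: gakikugio
2. o -> e, u -> i / F C0 _: fires at position(s) 6, 9: gakikigie
surface: gakikigie

cell KEL=so, TOR=ol:
underlying: iv-kugi-o
1. 0 -> a / C _ C: inserts after position(s) 2: ivakugio
2. o -> e, u -> i / F C0 _: fires at position(s) 8: ivakugie
surface: ivakugie

cell KEL=ra, TOR=gu:
underlying: at-kugi-fe
1. 0 -> a / C _ C: inserts after position(s) 2: atakugife
2. o -> e, u -> i / F C0 _: no change
surface: atakugife

cell KEL=ra, TOR=ol:
underlying: at-kugi-o
1. 0 -> a / C _ C: inserts after position(s) 2: atakugio
2. o -> e, u -> i / F C0 _: fires at position(s) 8: atakugie
surface: atakugie


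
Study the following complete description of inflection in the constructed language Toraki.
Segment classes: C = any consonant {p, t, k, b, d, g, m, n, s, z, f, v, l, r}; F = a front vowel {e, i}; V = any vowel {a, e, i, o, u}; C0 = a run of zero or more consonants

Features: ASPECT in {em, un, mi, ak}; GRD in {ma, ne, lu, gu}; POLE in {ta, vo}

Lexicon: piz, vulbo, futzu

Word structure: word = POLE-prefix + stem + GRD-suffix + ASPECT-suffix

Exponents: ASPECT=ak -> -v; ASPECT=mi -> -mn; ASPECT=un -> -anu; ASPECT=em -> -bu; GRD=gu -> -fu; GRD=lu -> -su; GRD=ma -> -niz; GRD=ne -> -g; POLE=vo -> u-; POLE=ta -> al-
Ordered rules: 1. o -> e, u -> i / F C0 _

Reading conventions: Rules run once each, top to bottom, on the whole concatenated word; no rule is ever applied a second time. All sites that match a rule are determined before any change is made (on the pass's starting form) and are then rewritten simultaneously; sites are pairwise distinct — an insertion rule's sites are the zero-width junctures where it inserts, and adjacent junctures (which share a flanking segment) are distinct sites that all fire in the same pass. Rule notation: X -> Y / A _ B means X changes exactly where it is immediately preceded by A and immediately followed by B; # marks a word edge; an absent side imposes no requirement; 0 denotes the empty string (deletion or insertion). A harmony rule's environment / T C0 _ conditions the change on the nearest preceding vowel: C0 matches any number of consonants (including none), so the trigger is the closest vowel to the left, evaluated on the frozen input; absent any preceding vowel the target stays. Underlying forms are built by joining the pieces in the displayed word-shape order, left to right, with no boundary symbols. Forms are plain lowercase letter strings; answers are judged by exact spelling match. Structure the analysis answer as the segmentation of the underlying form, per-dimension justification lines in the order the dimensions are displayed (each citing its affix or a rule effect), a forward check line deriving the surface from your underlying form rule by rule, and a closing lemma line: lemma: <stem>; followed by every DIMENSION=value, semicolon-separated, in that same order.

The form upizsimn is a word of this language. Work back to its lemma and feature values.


underlying: u-piz-su-mn
ASPECT=mi - signalled by the affix -mn
GRD=lu - signalled by the affix -su
POLE=vo - signalled by the affix u-
check: upizsumn -> upizsimn
lemma: piz; ASPECT=mi; GRD=lu; POLE=vo


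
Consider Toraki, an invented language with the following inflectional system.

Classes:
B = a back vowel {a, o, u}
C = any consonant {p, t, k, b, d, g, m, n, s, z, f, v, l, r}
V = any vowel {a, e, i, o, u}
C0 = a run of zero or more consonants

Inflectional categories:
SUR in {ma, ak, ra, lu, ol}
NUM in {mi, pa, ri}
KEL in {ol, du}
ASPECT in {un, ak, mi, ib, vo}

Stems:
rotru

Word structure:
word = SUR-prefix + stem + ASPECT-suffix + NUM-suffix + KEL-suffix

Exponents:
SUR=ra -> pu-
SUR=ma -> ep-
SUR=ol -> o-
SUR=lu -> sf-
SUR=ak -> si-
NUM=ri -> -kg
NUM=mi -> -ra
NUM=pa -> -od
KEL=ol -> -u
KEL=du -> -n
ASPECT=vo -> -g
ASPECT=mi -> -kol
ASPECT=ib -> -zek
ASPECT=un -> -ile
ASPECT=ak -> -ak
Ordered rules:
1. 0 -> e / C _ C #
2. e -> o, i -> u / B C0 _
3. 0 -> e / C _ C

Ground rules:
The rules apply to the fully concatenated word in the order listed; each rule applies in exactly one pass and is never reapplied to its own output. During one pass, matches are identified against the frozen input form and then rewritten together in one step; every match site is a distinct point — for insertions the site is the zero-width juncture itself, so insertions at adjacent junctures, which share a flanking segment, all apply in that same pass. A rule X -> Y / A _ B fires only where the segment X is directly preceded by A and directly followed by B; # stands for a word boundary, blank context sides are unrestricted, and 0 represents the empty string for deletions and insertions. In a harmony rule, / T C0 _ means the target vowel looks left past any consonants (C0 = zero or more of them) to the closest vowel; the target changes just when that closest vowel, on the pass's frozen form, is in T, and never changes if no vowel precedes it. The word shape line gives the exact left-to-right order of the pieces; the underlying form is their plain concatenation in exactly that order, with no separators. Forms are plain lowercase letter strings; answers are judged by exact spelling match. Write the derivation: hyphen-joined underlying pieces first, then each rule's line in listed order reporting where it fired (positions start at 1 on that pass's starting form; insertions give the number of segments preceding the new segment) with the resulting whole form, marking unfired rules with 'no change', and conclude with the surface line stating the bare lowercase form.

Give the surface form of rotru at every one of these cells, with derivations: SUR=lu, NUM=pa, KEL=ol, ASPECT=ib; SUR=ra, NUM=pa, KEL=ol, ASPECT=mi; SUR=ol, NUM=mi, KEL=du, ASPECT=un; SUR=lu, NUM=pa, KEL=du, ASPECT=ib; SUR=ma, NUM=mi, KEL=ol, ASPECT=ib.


cell SUR=lu, NUM=pa, KEL=ol, ASPECT=ib:
underlying: sf-rotru-zek-od-u
1. 0 -> e / C _ C #: no change
2. e -> o, i -> u / B C0 _: fires at position(s) 9: sfrotruzokodu
3. 0 -> e / C _ C: inserts after position(s) 1, 2, 5: seferoteruzokodu
surface: seferoteruzokodu

cell SUR=ra, NUM=pa, KEL=ol, ASPECT=mi:
underlying: pu-rotru-kol-od-u
1. 0 -> e / C _ C #: no change
2. e -> o, i -> u / B C0 _: no change
3. 0 -> e / C _ C: inserts after position(s) 5: puroterukolodu
surface: puroterukolodu

cell SUR=ol, NUM=mi, KEL=du, ASPECT=un:
underlying: o-rotru-ile-ra-n
1. 0 -> e / C _ C #: no change
2. e -> o, i -> u / B C0 _: fires at position(s) 7: orotruuleran
3. 0 -> e / C _ C: inserts after position(s) 4: oroteruuleran
surface: oroteruuleran

cell SUR=lu, NUM=pa, KEL=du, ASPECT=ib:
underlying: sf-rotru-zek-od-n
1. 0 -> e / C _ C #: inserts after position(s) 12: sfrotruzekoden
2. e -> o, i -> u / B C0 _: fires at position(s) 9, 13: sfrotruzokodon
3. 0 -> e / C _ C: inserts after position(s) 1, 2, 5: seferoteruzokodon
surface: seferoteruzokodon

cell SUR=ma, NUM=mi, KEL=ol, ASPECT=ib:
underlying: ep-rotru-zek-ra-u
1. 0 -> e / C _ C #: no change
2. e -> o, i -> u / B C0 _: fires at position(s) 9: eprotruzokrau
3. 0 -> e / C _ C: inserts after position(s) 2, 5, 10: eperoteruzokerau
surface: eperoteruzokerau


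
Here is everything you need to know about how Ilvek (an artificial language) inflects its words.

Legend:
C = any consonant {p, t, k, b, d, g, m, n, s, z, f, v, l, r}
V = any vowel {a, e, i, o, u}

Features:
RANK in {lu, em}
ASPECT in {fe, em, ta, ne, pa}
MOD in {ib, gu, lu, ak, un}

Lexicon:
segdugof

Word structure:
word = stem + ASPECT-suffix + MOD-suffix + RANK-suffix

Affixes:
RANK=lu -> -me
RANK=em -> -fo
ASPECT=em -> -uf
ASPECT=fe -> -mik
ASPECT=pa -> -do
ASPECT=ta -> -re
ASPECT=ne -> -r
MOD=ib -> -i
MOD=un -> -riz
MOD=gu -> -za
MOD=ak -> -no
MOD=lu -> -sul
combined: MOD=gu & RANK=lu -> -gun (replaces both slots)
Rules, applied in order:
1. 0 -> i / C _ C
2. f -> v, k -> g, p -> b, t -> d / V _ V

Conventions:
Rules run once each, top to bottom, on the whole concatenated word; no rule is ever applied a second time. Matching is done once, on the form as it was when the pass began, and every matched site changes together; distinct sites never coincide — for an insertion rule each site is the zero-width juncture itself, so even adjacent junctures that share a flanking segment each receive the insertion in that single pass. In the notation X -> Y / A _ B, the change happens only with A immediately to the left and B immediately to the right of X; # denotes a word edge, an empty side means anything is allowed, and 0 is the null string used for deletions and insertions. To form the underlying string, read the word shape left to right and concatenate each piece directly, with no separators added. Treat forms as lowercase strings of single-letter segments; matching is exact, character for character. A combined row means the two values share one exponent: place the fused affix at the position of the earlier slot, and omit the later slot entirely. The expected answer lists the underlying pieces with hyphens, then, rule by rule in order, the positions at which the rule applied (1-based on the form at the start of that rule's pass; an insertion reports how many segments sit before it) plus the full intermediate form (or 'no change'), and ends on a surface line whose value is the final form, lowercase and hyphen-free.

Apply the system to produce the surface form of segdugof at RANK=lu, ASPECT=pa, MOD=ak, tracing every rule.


underlying: segdugof-do-no-me
1. 0 -> i / C _ C: inserts after position(s) 3, 8: segidugofidonome
2. f -> v, k -> g, p -> b, t -> d / V _ V: fires at position(s) 9: segidugovidonome
surface: segidugovidonome


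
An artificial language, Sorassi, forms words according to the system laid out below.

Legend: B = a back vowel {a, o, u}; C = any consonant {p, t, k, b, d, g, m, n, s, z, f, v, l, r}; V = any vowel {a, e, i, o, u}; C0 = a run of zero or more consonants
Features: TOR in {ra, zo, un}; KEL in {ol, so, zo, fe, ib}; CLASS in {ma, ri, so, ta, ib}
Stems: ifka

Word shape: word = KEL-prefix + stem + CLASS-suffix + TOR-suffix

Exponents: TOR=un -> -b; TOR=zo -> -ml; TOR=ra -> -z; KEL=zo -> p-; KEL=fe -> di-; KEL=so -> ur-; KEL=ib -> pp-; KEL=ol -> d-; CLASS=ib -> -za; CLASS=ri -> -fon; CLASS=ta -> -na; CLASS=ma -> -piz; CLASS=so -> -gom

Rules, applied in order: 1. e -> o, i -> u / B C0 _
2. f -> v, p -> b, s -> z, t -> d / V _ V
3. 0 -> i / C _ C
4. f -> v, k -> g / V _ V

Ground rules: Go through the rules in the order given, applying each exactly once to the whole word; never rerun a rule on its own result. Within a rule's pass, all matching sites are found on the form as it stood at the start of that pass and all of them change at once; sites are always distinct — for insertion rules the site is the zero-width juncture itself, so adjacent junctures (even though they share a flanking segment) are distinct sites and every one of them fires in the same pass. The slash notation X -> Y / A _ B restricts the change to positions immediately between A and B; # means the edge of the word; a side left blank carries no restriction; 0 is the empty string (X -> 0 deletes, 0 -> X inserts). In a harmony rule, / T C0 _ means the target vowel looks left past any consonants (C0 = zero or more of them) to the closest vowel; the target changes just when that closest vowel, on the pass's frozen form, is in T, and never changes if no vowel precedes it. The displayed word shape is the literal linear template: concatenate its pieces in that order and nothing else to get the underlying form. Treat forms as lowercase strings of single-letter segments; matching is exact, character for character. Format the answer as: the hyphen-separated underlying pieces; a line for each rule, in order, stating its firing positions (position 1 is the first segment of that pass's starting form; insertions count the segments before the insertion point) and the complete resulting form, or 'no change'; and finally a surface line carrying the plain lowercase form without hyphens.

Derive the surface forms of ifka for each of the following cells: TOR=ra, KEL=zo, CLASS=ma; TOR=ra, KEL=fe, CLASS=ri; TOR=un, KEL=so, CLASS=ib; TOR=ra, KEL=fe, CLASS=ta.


cell TOR=ra, KEL=zo, CLASS=ma:
underlying: p-ifka-piz-z
1. e -> o, i -> u / B C0 _: fires at position(s) 7: pifkapuzz
2. f -> v, p -> b, s -> z, t -> d / V _ V: fires at position(s) 6: pifkabuzz
3. 0 -> i / C _ C: inserts after position(s) 3, 8: pifikabuziz
4. f -> v, k -> g / V _ V: fires at position(s) 3, 5: pivigabuziz
surface: pivigabuziz

cell TOR=ra, KEL=fe, CLASS=ri:
underlying: di-ifka-fon-z
1. e -> o, i -> u / B C0 _: no change
2. f -> v, p -> b, s -> z, t -> d / V _ V: fires at position(s) 7: diifkavonz
3. 0 -> i / C _ C: inserts after position(s) 4, 9: diifikavoniz
4. f -> v, k -> g / V _ V: fires at position(s) 4, 6: diivigavoniz
surface: diivigavoniz

cell TOR=un, KEL=so, CLASS=ib:
underlying: ur-ifka-za-b
1. e -> o, i -> u / B C0 _: fires at position(s) 3: urufkazab
2. f -> v, p -> b, s -> z, t -> d / V _ V: no change
3. 0 -> i / C _ C: inserts after position(s) 4: urufikazab
4. f -> v, k -> g / V _ V: fires at position(s) 4, 6: uruvigazab
surface: uruvigazab

cell TOR=ra, KEL=fe, CLASS=ta:
underlying: di-ifka-na-z
1. e -> o, i -> u / B C0 _: no change
2. f -> v, p -> b, s -> z, t -> d / V _ V: no change
3. 0 -> i / C _ C: inserts after position(s) 4: diifikanaz
4. f -> v, k -> g / V _ V: fires at position(s) 4, 6: diiviganaz
surface: diiviganaz


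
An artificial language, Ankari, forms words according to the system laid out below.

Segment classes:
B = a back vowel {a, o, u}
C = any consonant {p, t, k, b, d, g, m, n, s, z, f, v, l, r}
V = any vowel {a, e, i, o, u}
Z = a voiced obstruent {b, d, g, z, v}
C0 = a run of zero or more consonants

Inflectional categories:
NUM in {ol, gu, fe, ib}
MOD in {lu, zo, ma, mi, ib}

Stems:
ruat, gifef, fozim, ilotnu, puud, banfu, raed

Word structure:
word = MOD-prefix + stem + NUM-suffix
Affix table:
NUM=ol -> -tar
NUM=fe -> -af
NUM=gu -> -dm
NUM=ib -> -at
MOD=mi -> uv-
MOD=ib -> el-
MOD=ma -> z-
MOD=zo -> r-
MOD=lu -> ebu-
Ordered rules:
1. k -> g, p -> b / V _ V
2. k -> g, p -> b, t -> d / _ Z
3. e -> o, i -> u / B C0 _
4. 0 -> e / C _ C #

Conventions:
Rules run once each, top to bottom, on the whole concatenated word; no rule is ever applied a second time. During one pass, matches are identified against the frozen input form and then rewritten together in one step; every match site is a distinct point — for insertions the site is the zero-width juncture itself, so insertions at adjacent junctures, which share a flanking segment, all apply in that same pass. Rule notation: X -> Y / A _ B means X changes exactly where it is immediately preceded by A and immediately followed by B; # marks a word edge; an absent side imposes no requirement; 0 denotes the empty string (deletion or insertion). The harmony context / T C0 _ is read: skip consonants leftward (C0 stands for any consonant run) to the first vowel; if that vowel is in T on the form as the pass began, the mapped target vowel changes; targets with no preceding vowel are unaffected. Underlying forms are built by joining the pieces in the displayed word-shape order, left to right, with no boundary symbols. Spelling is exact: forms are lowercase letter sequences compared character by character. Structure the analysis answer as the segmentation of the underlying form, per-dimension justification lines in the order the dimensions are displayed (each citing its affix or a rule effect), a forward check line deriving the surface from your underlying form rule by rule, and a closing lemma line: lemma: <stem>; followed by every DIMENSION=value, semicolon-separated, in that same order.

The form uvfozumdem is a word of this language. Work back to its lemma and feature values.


underlying: uv-fozim-dm
NUM=gu - signalled by the affix -dm
MOD=mi - signalled by the affix uv-
check: uvfozimdm -> uvfozimdm -> uvfozimdm -> uvfozumdm -> uvfozumdem
lemma: fozim; NUM=gu; MOD=mi


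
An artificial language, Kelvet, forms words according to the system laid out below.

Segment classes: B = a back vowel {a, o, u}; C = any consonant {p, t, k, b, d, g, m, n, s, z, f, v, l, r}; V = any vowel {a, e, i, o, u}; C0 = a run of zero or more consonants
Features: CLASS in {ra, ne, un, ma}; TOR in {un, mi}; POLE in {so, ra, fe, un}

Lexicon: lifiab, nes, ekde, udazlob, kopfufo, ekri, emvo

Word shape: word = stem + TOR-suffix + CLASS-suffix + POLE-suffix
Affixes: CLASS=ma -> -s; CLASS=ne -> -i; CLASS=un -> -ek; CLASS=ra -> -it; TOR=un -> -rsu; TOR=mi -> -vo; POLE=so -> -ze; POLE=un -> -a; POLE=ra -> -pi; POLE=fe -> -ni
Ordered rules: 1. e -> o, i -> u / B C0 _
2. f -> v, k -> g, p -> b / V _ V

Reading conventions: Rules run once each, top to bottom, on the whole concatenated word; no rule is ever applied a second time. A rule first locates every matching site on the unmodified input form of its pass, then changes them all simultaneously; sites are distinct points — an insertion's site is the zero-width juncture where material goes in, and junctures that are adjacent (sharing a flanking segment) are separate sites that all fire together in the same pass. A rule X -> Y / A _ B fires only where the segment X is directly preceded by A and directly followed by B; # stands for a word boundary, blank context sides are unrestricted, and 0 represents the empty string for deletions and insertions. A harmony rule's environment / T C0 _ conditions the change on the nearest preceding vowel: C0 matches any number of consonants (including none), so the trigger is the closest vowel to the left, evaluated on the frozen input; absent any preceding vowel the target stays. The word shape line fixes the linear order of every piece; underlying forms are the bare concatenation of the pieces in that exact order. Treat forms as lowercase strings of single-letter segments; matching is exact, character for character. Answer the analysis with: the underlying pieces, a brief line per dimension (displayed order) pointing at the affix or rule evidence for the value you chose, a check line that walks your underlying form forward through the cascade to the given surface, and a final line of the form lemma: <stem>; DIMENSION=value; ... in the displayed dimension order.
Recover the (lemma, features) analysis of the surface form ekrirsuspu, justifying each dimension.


underlying: ekri-rsu-s-pi
CLASS=ma - signalled by the affix -s
TOR=un - signalled by the affix -rsu
POLE=ra - signalled by the affix -pi
check: ekrirsuspi -> ekrirsuspu -> ekrirsuspu
lemma: ekri; CLASS=ma; TOR=un; POLE=ra


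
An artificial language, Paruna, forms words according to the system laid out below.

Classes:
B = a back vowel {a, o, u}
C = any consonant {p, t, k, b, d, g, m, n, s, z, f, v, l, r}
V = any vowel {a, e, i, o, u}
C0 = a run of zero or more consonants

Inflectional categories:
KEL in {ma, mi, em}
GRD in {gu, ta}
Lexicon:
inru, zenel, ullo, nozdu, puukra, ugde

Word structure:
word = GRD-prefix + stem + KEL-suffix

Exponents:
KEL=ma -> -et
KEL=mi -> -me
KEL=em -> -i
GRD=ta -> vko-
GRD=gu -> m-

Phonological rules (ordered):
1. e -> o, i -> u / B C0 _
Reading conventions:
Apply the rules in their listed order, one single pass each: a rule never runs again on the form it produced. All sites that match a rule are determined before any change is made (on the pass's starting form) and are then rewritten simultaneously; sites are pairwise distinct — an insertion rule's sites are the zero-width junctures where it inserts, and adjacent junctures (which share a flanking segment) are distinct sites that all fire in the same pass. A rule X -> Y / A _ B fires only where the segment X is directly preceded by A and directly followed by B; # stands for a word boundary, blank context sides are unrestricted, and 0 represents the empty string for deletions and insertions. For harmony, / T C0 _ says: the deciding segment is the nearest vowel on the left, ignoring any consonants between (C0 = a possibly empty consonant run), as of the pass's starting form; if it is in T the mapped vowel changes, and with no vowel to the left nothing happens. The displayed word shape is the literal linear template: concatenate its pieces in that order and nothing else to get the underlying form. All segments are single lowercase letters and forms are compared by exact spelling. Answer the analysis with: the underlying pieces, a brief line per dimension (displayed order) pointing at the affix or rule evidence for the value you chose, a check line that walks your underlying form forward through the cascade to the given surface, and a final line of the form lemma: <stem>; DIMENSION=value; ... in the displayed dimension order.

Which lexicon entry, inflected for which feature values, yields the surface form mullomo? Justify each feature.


underlying: m-ullo-me
KEL=mi - signalled by the affix -me
GRD=gu - signalled by the affix m-
check: mullome -> mullomo
lemma: ullo; KEL=mi; GRD=gu


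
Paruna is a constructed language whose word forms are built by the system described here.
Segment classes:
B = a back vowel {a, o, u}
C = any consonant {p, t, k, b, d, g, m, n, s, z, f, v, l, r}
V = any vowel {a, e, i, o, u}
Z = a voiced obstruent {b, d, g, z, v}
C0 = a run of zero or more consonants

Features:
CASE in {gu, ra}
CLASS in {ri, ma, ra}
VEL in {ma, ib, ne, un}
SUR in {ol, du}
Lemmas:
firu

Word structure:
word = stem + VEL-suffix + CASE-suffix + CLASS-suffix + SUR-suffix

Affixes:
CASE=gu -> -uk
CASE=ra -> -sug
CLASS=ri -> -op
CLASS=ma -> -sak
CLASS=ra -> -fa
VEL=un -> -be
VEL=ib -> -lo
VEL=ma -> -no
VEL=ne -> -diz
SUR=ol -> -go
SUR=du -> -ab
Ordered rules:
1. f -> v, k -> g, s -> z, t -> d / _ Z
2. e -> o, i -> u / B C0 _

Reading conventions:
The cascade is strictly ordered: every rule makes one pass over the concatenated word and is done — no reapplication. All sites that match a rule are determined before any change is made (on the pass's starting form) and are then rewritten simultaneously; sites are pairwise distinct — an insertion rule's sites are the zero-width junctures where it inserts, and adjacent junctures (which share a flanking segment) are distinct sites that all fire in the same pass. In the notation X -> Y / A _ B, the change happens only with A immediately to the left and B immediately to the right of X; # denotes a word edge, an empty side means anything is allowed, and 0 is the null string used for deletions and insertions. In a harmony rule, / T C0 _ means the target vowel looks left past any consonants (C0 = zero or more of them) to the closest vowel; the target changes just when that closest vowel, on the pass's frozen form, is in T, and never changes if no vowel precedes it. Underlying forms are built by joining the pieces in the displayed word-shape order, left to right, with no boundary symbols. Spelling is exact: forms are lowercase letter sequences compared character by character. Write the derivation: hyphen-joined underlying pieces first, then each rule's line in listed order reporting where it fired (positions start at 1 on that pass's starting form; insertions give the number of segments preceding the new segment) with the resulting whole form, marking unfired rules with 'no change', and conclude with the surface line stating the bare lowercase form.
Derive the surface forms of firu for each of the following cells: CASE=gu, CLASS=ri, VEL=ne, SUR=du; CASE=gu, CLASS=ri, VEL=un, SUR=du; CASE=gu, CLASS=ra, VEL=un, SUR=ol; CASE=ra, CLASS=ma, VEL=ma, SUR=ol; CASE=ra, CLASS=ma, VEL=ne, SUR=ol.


cell CASE=gu, CLASS=ri, VEL=ne, SUR=du:
underlying: firu-diz-uk-op-ab
1. f -> v, k -> g, s -> z, t -> d / _ Z: no change
2. e -> o, i -> u / B C0 _: fires at position(s) 6: firuduzukopab
surface: firuduzukopab

cell CASE=gu, CLASS=ri, VEL=un, SUR=du:
underlying: firu-be-uk-op-ab
1. f -> v, k -> g, s -> z, t -> d / _ Z: no change
2. e -> o, i -> u / B C0 _: fires at position(s) 6: firuboukopab
surface: firuboukopab

cell CASE=gu, CLASS=ra, VEL=un, SUR=ol:
underlying: firu-be-uk-fa-go
1. f -> v, k -> g, s -> z, t -> d / _ Z: no change
2. e -> o, i -> u / B C0 _: fires at position(s) 6: firuboukfago
surface: firuboukfago

cell CASE=ra, CLASS=ma, VEL=ma, SUR=ol:
underlying: firu-no-sug-sak-go
1. f -> v, k -> g, s -> z, t -> d / _ Z: fires at position(s) 12: firunosugsaggo
2. e -> o, i -> u / B C0 _: no change
surface: firunosugsaggo

cell CASE=ra, CLASS=ma, VEL=ne, SUR=ol:
underlying: firu-diz-sug-sak-go
1. f -> v, k -> g, s -> z, t -> d / _ Z: fires at position(s) 13: firudizsugsaggo
2. e -> o, i -> u / B C0 _: fires at position(s) 6: firuduzsugsaggo
surface: firuduzsugsaggo


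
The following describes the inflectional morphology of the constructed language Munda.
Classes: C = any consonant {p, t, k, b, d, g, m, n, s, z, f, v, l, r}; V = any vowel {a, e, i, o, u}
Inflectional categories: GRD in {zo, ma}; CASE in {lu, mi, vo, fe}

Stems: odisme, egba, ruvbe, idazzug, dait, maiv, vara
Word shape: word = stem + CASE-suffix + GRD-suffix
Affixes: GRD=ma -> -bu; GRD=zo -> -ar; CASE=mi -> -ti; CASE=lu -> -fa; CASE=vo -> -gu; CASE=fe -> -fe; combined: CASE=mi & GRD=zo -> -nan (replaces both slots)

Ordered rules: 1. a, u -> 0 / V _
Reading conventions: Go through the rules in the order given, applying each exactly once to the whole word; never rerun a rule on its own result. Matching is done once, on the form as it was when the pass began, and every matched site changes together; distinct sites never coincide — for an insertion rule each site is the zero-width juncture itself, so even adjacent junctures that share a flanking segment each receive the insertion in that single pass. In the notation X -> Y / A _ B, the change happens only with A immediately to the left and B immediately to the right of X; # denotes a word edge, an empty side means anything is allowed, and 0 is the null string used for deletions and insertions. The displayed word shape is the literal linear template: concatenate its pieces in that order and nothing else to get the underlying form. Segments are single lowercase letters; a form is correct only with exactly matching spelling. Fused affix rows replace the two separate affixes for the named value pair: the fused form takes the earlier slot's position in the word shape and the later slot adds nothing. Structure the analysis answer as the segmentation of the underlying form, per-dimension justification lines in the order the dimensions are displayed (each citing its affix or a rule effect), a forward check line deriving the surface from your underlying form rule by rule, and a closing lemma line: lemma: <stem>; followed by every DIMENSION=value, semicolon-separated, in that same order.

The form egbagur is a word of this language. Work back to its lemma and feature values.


underlying: egba-gu-ar
GRD=zo - signalled by the affix -ar
CASE=vo - signalled by the affix -gu
check: egbaguar -> egbagur
lemma: egba; GRD=zo; CASE=vo


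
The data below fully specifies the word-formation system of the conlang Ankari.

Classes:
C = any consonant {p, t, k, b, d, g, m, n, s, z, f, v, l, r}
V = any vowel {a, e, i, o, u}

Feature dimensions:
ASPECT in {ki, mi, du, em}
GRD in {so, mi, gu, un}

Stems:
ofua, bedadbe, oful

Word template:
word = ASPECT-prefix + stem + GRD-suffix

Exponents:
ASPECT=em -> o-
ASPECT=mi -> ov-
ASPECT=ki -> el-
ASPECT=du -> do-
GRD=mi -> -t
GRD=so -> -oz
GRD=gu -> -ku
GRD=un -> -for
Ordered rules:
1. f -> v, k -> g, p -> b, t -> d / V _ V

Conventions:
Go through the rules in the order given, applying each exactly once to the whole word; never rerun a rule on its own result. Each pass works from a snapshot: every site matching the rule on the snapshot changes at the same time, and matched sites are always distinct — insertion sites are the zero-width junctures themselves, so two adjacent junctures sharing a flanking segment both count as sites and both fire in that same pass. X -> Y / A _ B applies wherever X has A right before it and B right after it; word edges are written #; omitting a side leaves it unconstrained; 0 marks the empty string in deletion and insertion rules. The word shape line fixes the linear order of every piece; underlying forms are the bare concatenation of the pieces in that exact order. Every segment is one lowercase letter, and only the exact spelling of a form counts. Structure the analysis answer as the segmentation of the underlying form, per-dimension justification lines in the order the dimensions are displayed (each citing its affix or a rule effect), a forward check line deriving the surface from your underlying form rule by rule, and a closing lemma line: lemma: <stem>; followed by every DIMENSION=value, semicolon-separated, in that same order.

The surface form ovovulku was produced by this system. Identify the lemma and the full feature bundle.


underlying: ov-oful-ku
ASPECT=mi - signalled by the affix ov-
GRD=gu - signalled by the affix -ku
check: ovofulku -> ovovulku
lemma: oful; ASPECT=mi; GRD=gu


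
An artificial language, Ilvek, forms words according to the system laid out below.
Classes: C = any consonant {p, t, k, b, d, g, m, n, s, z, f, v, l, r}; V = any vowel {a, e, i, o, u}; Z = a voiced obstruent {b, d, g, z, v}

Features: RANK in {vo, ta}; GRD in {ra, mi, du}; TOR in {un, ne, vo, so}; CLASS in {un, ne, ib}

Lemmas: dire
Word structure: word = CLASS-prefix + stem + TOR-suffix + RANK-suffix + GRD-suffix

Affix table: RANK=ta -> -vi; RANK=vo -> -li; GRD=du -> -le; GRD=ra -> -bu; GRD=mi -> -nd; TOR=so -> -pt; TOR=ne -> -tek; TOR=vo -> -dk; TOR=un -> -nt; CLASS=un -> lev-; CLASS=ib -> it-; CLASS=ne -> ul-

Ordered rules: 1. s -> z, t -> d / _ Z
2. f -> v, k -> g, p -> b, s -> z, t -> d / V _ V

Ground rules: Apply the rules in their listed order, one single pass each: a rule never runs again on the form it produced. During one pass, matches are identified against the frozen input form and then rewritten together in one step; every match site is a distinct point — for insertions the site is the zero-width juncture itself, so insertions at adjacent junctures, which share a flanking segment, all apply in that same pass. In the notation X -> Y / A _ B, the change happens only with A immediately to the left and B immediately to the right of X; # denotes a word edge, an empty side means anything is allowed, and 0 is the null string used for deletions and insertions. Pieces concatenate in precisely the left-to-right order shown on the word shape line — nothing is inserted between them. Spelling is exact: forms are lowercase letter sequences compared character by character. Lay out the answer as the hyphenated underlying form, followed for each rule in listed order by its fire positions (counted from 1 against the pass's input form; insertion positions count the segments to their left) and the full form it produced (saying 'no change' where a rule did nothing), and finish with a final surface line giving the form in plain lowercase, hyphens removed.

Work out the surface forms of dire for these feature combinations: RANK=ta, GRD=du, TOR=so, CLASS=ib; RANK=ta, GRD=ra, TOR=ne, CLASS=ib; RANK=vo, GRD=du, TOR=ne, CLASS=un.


cell RANK=ta, GRD=du, TOR=so, CLASS=ib:
underlying: it-dire-pt-vi-le
1. s -> z, t -> d / _ Z: fires at position(s) 2, 8: iddirepdvile
2. f -> v, k -> g, p -> b, s -> z, t -> d / V _ V: no change
surface: iddirepdvile

cell RANK=ta, GRD=ra, TOR=ne, CLASS=ib:
underlying: it-dire-tek-vi-bu
1. s -> z, t -> d / _ Z: fires at position(s) 2: iddiretekvibu
2. f -> v, k -> g, p -> b, s -> z, t -> d / V _ V: fires at position(s) 7: iddiredekvibu
surface: iddiredekvibu

cell RANK=vo, GRD=du, TOR=ne, CLASS=un:
underlying: lev-dire-tek-li-le
1. s -> z, t -> d / _ Z: no change
2. f -> v, k -> g, p -> b, s -> z, t -> d / V _ V: fires at position(s) 8: levdiredeklile
surface: levdiredeklile


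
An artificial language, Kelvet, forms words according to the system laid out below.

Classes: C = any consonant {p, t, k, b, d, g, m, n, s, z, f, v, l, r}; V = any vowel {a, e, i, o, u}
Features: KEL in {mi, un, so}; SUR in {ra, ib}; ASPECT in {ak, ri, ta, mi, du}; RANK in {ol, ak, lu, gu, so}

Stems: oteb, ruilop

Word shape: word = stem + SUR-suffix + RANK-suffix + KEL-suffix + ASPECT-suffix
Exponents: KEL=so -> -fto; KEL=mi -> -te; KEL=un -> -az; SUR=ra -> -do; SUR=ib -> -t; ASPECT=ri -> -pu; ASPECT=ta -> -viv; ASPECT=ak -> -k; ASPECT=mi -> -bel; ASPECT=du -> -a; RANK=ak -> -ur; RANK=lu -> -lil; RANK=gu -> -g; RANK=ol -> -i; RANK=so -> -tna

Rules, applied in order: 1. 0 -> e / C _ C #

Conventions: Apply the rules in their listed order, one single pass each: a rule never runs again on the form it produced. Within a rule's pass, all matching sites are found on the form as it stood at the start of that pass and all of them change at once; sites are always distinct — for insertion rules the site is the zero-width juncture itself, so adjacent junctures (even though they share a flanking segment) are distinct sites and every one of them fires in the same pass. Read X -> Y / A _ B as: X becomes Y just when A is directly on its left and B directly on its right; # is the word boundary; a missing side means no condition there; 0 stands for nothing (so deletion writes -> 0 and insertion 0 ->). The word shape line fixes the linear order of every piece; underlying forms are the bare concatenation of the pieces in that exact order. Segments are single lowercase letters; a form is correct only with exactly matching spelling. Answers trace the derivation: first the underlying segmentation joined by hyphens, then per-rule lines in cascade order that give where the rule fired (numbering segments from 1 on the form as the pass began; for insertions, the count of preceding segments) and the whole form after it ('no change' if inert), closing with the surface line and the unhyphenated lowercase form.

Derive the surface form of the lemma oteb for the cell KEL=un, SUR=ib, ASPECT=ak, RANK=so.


underlying: oteb-t-tna-az-k
1. 0 -> e / C _ C #: inserts after position(s) 10: otebttnaazek
surface: otebttnaazek


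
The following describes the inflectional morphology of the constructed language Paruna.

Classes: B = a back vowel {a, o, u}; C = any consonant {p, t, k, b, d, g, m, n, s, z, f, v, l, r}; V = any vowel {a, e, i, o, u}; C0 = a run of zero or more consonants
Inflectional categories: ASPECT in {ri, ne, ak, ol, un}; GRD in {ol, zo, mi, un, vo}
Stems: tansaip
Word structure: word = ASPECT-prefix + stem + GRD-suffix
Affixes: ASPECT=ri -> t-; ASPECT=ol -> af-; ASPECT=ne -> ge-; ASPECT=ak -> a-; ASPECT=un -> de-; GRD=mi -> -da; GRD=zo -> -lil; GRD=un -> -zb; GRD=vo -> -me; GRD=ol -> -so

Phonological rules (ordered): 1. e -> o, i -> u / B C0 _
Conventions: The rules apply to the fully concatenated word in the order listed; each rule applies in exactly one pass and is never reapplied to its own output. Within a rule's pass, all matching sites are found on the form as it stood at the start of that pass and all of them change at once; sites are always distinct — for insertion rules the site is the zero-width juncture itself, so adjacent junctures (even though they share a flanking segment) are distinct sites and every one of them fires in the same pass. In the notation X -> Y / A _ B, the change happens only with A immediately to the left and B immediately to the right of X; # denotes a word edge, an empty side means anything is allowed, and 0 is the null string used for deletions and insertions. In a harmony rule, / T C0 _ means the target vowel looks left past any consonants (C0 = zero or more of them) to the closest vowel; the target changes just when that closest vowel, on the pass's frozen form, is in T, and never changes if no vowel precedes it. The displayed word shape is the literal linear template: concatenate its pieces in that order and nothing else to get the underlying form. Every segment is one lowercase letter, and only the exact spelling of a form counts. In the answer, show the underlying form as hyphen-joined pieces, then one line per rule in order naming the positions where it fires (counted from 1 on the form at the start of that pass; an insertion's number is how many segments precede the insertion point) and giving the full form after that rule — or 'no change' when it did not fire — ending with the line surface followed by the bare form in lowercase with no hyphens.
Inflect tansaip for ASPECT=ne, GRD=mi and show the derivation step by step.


underlying: ge-tansaip-da
1. e -> o, i -> u / B C0 _: fires at position(s) 8: getansaupda
surface: getansaupda
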